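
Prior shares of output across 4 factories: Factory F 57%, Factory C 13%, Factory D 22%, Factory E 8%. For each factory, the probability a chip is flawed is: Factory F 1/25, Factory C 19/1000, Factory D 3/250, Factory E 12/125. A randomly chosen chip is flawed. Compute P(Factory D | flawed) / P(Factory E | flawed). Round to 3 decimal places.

0.344

Prior × likelihood for each hypothesis:
  Factory F: 0.57 × 0.04 = 0.0228
  Factory C: 0.13 × 0.019 = 0.00247
  Factory D: 0.22 × 0.012 = 0.00264
  Factory E: 0.08 × 0.096 = 0.00768
Normalizing constant = 0.03559.
The ratio is 0.00264 / 0.00768 (the normalizer cancels) = 0.344.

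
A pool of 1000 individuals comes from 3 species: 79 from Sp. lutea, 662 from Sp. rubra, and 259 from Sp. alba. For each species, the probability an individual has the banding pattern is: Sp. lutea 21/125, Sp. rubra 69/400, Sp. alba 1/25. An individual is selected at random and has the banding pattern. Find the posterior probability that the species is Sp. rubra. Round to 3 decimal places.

0.829

Unnormalized posteriors (prior × likelihood):
  Sp. lutea: 0.079 × 0.168 = 0.013272
  Sp. rubra: 0.662 × 0.1725 = 0.114195
  Sp. alba: 0.259 × 0.04 = 0.01036
Normalizing constant = 0.137827.
P(Sp. rubra | evidence) = 0.114195 / 0.137827 ≈ 0.829.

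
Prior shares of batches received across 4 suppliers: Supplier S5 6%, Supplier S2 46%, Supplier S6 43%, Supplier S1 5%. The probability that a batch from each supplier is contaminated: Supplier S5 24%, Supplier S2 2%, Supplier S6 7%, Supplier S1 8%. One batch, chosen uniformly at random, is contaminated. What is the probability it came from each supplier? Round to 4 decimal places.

Supplier S5 0.2496, Supplier S2 0.1594, Supplier S6 0.5217, Supplier S1 0.0693

Unnormalized posteriors (prior × likelihood):
  Supplier S5: 0.06 × 0.24 = 0.0144
  Supplier S2: 0.46 × 0.02 = 0.0092
  Supplier S6: 0.43 × 0.07 = 0.0301
  Supplier S1: 0.05 × 0.08 = 0.004
Normalizing constant = 0.0577.
P(Supplier S5 | contaminated) = 0.0144/0.0577 ≈ 0.2496
P(Supplier S2 | contaminated) = 0.0092/0.0577 ≈ 0.1594
P(Supplier S6 | contaminated) = 0.0301/0.0577 ≈ 0.5217
P(Supplier S1 | contaminated) = 0.004/0.0577 ≈ 0.0693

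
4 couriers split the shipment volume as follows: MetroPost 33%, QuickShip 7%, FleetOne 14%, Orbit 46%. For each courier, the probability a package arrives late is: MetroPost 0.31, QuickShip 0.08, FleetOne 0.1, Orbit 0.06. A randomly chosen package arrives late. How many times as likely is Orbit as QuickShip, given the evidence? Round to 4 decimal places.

Prior × likelihood for each hypothesis:
  MetroPost: 0.33 × 0.31 = 0.1023
  QuickShip: 0.07 × 0.08 = 0.0056
  FleetOne: 0.14 × 0.1 = 0.014
  Orbit: 0.46 × 0.06 = 0.0276
Total = 0.1495.
The ratio is 0.0276 / 0.0056 (the normalizer cancels) = 4.9286.

4.9286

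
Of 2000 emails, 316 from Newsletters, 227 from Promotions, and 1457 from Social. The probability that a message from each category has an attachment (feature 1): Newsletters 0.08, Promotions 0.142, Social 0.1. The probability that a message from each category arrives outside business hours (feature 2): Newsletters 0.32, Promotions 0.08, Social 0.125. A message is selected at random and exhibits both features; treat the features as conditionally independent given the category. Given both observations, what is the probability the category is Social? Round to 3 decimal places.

Unnormalized posteriors (prior × likelihood):
  Newsletters: 0.158 × 0.08 × 0.32 = 0.0040448
  Promotions: 0.1135 × 0.142 × 0.08 = 0.00128936
  Social: 0.7285 × 0.1 × 0.125 = 0.00910625
Normalizing constant = 0.01444041.
P(Social | evidence) = 0.00910625 / 0.01444041 ≈ 0.631.

0.631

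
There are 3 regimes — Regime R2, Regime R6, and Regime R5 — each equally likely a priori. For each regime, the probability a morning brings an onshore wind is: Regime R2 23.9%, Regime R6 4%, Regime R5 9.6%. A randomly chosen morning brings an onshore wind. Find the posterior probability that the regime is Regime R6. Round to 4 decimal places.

0.1067

With a uniform prior (1/3 each), posterior ∝ likelihood:
  Regime R2: 0.239
  Regime R6: 0.04
  Regime R5: 0.096
Normalizing constant = 0.375.
P(Regime R6 | evidence) = 0.04 / 0.375 ≈ 0.1067.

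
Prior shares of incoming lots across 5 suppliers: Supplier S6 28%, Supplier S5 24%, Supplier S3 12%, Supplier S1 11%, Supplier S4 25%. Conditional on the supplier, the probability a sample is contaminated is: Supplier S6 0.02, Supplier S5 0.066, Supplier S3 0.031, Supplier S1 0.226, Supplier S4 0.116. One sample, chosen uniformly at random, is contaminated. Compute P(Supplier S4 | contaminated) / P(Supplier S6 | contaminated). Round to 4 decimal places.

Compute prior × likelihood for every hypothesis:
  Supplier S6: 0.28 × 0.02 = 0.0056
  Supplier S5: 0.24 × 0.066 = 0.01584
  Supplier S3: 0.12 × 0.031 = 0.00372
  Supplier S1: 0.11 × 0.226 = 0.02486
  Supplier S4: 0.25 × 0.116 = 0.029
Sum = 0.07902.
The ratio is 0.029 / 0.0056 (the normalizer cancels) = 5.1786.

5.1786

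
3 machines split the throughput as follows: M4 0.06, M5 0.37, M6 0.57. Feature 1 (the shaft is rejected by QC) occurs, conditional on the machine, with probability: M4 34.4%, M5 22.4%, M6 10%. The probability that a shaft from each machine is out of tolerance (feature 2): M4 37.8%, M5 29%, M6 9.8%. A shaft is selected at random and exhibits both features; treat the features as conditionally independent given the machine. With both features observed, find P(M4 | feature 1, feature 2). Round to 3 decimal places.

Unnormalized posteriors (prior × likelihood):
  M4: 0.06 × 0.344 × 0.378 = 0.00780192
  M5: 0.37 × 0.224 × 0.29 = 0.0240352
  M6: 0.57 × 0.1 × 0.098 = 0.005586
Total = 0.03742312.
P(M4 | evidence) = 0.00780192 / 0.03742312 ≈ 0.208.

0.208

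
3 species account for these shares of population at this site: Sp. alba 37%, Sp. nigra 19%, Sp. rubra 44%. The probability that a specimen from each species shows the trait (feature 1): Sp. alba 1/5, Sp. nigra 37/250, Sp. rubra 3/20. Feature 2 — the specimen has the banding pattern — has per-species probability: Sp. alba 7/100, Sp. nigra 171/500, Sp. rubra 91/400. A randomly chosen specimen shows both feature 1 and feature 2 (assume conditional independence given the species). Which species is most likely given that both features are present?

Prior × likelihood for each hypothesis:
  Sp. alba: 0.37 × 0.2 × 0.07 = 0.00518
  Sp. nigra: 0.19 × 0.148 × 0.342 = 0.00961704
  Sp. rubra: 0.44 × 0.15 × 0.2275 = 0.015015
Sum = 0.02981204.
Largest term belongs to Sp. rubra, so Sp. rubra is most probable.

Sp. rubra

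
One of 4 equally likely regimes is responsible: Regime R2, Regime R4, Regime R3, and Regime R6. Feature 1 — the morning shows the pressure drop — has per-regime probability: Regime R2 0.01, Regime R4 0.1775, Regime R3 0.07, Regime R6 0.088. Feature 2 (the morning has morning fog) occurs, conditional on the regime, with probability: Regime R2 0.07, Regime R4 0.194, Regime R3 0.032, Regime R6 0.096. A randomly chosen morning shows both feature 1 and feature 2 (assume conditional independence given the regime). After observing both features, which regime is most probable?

Regime R4

Since the prior is uniform, the posterior is proportional to the likelihood:
  Regime R2: 0.01 × 0.07 = 0.0007
  Regime R4: 0.1775 × 0.194 = 0.034435
  Regime R3: 0.07 × 0.032 = 0.00224
  Regime R6: 0.088 × 0.096 = 0.008448
Sum = 0.045823.
Largest term belongs to Regime R4, so Regime R4 is most probable.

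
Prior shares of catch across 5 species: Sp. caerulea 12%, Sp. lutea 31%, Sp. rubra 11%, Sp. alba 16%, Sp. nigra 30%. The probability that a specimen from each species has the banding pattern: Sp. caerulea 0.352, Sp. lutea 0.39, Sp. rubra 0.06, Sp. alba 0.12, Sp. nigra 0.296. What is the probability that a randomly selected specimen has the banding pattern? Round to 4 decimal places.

0.2777

Compute prior × likelihood for every hypothesis:
  Sp. caerulea: 0.12 × 0.352 = 0.04224
  Sp. lutea: 0.31 × 0.39 = 0.1209
  Sp. rubra: 0.11 × 0.06 = 0.0066
  Sp. alba: 0.16 × 0.12 = 0.0192
  Sp. nigra: 0.3 × 0.296 = 0.0888
P(banded) = 0.04224 + 0.1209 + 0.0066 + 0.0192 + 0.0888 = 0.27774 → 0.2777.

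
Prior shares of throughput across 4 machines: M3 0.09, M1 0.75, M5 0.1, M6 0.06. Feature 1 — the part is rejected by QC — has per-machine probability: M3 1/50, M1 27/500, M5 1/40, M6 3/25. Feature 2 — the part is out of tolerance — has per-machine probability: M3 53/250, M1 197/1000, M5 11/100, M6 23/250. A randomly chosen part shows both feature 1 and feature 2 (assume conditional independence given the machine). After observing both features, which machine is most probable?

Compute prior × likelihood for every hypothesis:
  M3: 0.09 × 0.02 × 0.212 = 0.0003816
  M1: 0.75 × 0.054 × 0.197 = 0.0079785
  M5: 0.1 × 0.025 × 0.11 = 0.000275
  M6: 0.06 × 0.12 × 0.092 = 0.0006624
Normalizing constant = 0.0092975.
Largest term belongs to M1, so M1 is most probable.

M1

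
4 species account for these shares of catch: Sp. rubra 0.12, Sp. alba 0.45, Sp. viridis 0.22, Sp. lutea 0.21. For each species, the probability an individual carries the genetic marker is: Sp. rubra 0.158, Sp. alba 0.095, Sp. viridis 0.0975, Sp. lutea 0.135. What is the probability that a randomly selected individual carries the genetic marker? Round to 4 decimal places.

Unnormalized posteriors (prior × likelihood):
  Sp. rubra: 0.12 × 0.158 = 0.01896
  Sp. alba: 0.45 × 0.095 = 0.04275
  Sp. viridis: 0.22 × 0.0975 = 0.02145
  Sp. lutea: 0.21 × 0.135 = 0.02835
P(marker) = 0.01896 + 0.04275 + 0.02145 + 0.02835 = 0.11151 → 0.1115.

0.1115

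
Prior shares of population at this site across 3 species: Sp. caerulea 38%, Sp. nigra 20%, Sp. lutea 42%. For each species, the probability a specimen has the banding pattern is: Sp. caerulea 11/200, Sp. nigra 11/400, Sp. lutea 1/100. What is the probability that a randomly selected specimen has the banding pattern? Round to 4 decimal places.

0.0306

Unnormalized posteriors (prior × likelihood):
  Sp. caerulea: 0.38 × 0.055 = 0.0209
  Sp. nigra: 0.2 × 0.0275 = 0.0055
  Sp. lutea: 0.42 × 0.01 = 0.0042
P(banded) = 0.0209 + 0.0055 + 0.0042 = 0.0306 → 0.0306.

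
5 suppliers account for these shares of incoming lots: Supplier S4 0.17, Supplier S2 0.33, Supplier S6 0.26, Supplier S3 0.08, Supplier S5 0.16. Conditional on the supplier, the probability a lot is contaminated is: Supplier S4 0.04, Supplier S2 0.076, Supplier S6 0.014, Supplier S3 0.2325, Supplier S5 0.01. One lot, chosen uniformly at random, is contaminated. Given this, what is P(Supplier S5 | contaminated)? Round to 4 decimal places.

By Bayes' rule, posterior ∝ prior × likelihood:
  Supplier S4: 0.17 × 0.04 = 0.0068
  Supplier S2: 0.33 × 0.076 = 0.02508
  Supplier S6: 0.26 × 0.014 = 0.00364
  Supplier S3: 0.08 × 0.2325 = 0.0186
  Supplier S5: 0.16 × 0.01 = 0.0016
Normalizing constant = 0.05572.
P(Supplier S5 | evidence) = 0.0016 / 0.05572 ≈ 0.0287.

0.0287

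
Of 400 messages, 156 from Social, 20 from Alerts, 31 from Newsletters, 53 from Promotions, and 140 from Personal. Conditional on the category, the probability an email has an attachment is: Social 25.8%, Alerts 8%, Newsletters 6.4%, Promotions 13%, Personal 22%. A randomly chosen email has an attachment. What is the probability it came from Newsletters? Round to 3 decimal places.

Compute prior × likelihood for every hypothesis:
  Social: 0.39 × 0.258 = 0.10062
  Alerts: 0.05 × 0.08 = 0.004
  Newsletters: 0.0775 × 0.064 = 0.00496
  Promotions: 0.1325 × 0.13 = 0.017225
  Personal: 0.35 × 0.22 = 0.077
Normalizing constant = 0.203805.
P(Newsletters | evidence) = 0.00496 / 0.203805 ≈ 0.024.

0.024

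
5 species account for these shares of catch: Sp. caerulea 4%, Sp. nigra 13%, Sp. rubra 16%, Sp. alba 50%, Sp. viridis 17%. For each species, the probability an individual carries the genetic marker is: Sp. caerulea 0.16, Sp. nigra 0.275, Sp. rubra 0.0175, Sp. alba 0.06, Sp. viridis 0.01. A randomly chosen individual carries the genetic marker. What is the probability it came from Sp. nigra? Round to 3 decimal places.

0.466

Unnormalized posteriors (prior × likelihood):
  Sp. caerulea: 0.04 × 0.16 = 0.0064
  Sp. nigra: 0.13 × 0.275 = 0.03575
  Sp. rubra: 0.16 × 0.0175 = 0.0028
  Sp. alba: 0.5 × 0.06 = 0.03
  Sp. viridis: 0.17 × 0.01 = 0.0017
Sum = 0.07665.
P(Sp. nigra | evidence) = 0.03575 / 0.07665 ≈ 0.466.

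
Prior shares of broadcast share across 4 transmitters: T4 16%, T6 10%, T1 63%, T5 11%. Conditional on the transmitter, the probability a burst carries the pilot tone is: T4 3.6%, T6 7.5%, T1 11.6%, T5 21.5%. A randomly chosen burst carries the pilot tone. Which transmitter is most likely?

T1

Compute prior × likelihood for every hypothesis:
  T4: 0.16 × 0.036 = 0.00576
  T6: 0.1 × 0.075 = 0.0075
  T1: 0.63 × 0.116 = 0.07308
  T5: 0.11 × 0.215 = 0.02365
Normalizing constant = 0.10999.
Largest term belongs to T1, so T1 is most probable.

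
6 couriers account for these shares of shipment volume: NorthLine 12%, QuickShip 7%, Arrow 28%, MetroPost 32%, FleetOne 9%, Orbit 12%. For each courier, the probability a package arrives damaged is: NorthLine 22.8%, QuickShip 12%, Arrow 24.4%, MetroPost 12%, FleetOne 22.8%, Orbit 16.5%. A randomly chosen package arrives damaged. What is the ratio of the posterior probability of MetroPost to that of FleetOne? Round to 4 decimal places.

1.8713

By Bayes' rule, posterior ∝ prior × likelihood:
  NorthLine: 0.12 × 0.228 = 0.02736
  QuickShip: 0.07 × 0.12 = 0.0084
  Arrow: 0.28 × 0.244 = 0.06832
  MetroPost: 0.32 × 0.12 = 0.0384
  FleetOne: 0.09 × 0.228 = 0.02052
  Orbit: 0.12 × 0.165 = 0.0198
Sum = 0.1828.
The ratio is 0.0384 / 0.02052 (the normalizer cancels) = 1.8713.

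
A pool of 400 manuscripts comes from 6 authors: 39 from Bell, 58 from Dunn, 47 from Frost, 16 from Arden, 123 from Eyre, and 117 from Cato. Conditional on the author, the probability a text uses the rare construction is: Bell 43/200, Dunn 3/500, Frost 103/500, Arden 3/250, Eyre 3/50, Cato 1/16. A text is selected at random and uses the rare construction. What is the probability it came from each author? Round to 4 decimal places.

Compute prior × likelihood for every hypothesis:
  Bell: 0.0975 × 0.215 = 0.0209625
  Dunn: 0.145 × 0.006 = 0.00087
  Frost: 0.1175 × 0.206 = 0.024205
  Arden: 0.04 × 0.012 = 0.00048
  Eyre: 0.3075 × 0.06 = 0.01845
  Cato: 0.2925 × 0.0625 = 0.01828125
Total = 0.08324875.
P(Bell | rare-form) = 0.0209625/0.08324875 ≈ 0.2518
P(Dunn | rare-form) = 0.00087/0.08324875 ≈ 0.0105
P(Frost | rare-form) = 0.024205/0.08324875 ≈ 0.2908
P(Arden | rare-form) = 0.00048/0.08324875 ≈ 0.0058
P(Eyre | rare-form) = 0.01845/0.08324875 ≈ 0.2216
P(Cato | rare-form) = 0.01828125/0.08324875 ≈ 0.2196
(Check: 0.2518+0.0105+0.2908+0.0058+0.2216+0.2196 = 1.0001.)

Bell 0.2518, Dunn 0.0105, Frost 0.2908, Arden 0.0058, Eyre 0.2216, Cato 0.2196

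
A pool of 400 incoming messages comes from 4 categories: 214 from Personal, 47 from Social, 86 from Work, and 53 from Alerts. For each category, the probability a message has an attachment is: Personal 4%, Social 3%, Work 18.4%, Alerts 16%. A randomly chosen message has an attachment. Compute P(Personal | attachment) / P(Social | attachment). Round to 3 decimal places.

By Bayes' rule, posterior ∝ prior × likelihood:
  Personal: 0.535 × 0.04 = 0.0214
  Social: 0.1175 × 0.03 = 0.003525
  Work: 0.215 × 0.184 = 0.03956
  Alerts: 0.1325 × 0.16 = 0.0212
Sum = 0.085685.
The ratio is 0.0214 / 0.003525 (the normalizer cancels) = 6.071.

6.071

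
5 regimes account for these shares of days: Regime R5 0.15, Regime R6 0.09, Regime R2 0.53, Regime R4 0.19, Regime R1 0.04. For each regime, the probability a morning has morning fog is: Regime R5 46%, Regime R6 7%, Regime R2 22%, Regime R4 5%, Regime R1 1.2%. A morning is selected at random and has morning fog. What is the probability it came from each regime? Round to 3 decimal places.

Compute prior × likelihood for every hypothesis:
  Regime R5: 0.15 × 0.46 = 0.069
  Regime R6: 0.09 × 0.07 = 0.0063
  Regime R2: 0.53 × 0.22 = 0.1166
  Regime R4: 0.19 × 0.05 = 0.0095
  Regime R1: 0.04 × 0.012 = 0.00048
Sum = 0.20188.
P(Regime R5 | fog) = 0.069/0.20188 ≈ 0.342
P(Regime R6 | fog) = 0.0063/0.20188 ≈ 0.031
P(Regime R2 | fog) = 0.1166/0.20188 ≈ 0.578
P(Regime R4 | fog) = 0.0095/0.20188 ≈ 0.047
P(Regime R1 | fog) = 0.00048/0.20188 ≈ 0.002

Regime R5 0.342, Regime R6 0.031, Regime R2 0.578, Regime R4 0.047, Regime R1 0.002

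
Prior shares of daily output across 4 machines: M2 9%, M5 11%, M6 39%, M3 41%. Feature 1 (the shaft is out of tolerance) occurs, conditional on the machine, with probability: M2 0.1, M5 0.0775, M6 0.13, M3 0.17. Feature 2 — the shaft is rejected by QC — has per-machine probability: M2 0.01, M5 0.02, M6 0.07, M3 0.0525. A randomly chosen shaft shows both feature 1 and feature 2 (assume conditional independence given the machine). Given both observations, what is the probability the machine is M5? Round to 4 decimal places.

0.0228

By Bayes' rule, posterior ∝ prior × likelihood:
  M2: 0.09 × 0.1 × 0.01 = 0.00009
  M5: 0.11 × 0.0775 × 0.02 = 0.0001705
  M6: 0.39 × 0.13 × 0.07 = 0.003549
  M3: 0.41 × 0.17 × 0.0525 = 0.00365925
Sum = 0.00746875.
P(M5 | evidence) = 0.0001705 / 0.00746875 ≈ 0.0228.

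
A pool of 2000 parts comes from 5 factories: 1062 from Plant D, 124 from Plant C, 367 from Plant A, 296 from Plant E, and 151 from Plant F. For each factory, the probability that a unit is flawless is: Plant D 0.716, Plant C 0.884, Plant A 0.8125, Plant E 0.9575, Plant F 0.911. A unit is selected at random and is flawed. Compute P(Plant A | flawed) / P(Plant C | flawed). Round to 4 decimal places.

4.7840

Taking complements, P(flawed | each) = Plant D 0.284, Plant C 0.116, Plant A 0.1875, Plant E 0.0425, Plant F 0.089.
Unnormalized posteriors (prior × likelihood):
  Plant D: 0.531 × 0.284 = 0.150804
  Plant C: 0.062 × 0.116 = 0.007192
  Plant A: 0.1835 × 0.1875 = 0.03440625
  Plant E: 0.148 × 0.0425 = 0.00629
  Plant F: 0.0755 × 0.089 = 0.0067195
Sum = 0.20541175.
The ratio is 0.03440625 / 0.007192 (the normalizer cancels) = 4.7840.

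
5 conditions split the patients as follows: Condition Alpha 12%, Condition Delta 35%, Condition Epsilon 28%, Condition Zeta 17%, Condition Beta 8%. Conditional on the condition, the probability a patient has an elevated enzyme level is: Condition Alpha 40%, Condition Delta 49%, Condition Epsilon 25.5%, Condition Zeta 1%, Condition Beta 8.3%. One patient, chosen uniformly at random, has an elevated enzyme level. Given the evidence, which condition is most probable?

Condition Delta

Prior × likelihood for each hypothesis:
  Condition Alpha: 0.12 × 0.4 = 0.048
  Condition Delta: 0.35 × 0.49 = 0.1715
  Condition Epsilon: 0.28 × 0.255 = 0.0714
  Condition Zeta: 0.17 × 0.01 = 0.0017
  Condition Beta: 0.08 × 0.083 = 0.00664
Normalizing constant = 0.29924.
Largest term belongs to Condition Delta, so Condition Delta is most probable.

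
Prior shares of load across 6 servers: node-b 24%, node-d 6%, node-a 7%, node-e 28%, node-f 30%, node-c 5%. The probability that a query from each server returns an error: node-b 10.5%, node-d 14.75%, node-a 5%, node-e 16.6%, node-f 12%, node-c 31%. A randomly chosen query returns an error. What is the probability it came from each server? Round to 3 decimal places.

node-b 0.186, node-d 0.065, node-a 0.026, node-e 0.343, node-f 0.266, node-c 0.114

Compute prior × likelihood for every hypothesis:
  node-b: 0.24 × 0.105 = 0.0252
  node-d: 0.06 × 0.1475 = 0.00885
  node-a: 0.07 × 0.05 = 0.0035
  node-e: 0.28 × 0.166 = 0.04648
  node-f: 0.3 × 0.12 = 0.036
  node-c: 0.05 × 0.31 = 0.0155
Normalizing constant = 0.13553.
P(node-b | error) = 0.0252/0.13553 ≈ 0.186
P(node-d | error) = 0.00885/0.13553 ≈ 0.065
P(node-a | error) = 0.0035/0.13553 ≈ 0.026
P(node-e | error) = 0.04648/0.13553 ≈ 0.343
P(node-f | error) = 0.036/0.13553 ≈ 0.266
P(node-c | error) = 0.0155/0.13553 ≈ 0.114
(Check: 0.186+0.065+0.026+0.343+0.266+0.114 = 1.000.)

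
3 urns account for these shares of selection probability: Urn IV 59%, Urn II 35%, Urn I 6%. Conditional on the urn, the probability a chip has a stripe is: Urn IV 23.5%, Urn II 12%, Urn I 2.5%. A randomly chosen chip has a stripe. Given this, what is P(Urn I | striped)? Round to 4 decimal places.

Compute prior × likelihood for every hypothesis:
  Urn IV: 0.59 × 0.235 = 0.13865
  Urn II: 0.35 × 0.12 = 0.042
  Urn I: 0.06 × 0.025 = 0.0015
Normalizing constant = 0.18215.
P(Urn I | evidence) = 0.0015 / 0.18215 ≈ 0.0082.

0.0082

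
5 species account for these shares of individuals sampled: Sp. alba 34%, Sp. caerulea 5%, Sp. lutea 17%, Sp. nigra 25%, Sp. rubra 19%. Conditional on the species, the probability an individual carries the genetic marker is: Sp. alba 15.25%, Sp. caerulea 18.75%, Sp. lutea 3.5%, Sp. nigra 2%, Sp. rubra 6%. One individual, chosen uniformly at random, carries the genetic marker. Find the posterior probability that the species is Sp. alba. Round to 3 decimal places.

0.620

Unnormalized posteriors (prior × likelihood):
  Sp. alba: 0.34 × 0.1525 = 0.05185
  Sp. caerulea: 0.05 × 0.1875 = 0.009375
  Sp. lutea: 0.17 × 0.035 = 0.00595
  Sp. nigra: 0.25 × 0.02 = 0.005
  Sp. rubra: 0.19 × 0.06 = 0.0114
Total = 0.083575.
P(Sp. alba | evidence) = 0.05185 / 0.083575 ≈ 0.620.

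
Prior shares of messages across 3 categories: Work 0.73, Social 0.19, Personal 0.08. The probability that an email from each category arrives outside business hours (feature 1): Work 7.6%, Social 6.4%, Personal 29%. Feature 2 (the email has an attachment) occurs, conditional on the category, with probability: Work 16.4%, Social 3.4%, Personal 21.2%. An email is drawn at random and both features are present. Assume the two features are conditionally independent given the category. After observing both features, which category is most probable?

Work

By Bayes' rule, posterior ∝ prior × likelihood:
  Work: 0.73 × 0.076 × 0.164 = 0.00909872
  Social: 0.19 × 0.064 × 0.034 = 0.00041344
  Personal: 0.08 × 0.29 × 0.212 = 0.0049184
Normalizing constant = 0.01443056.
Largest term belongs to Work, so Work is most probable.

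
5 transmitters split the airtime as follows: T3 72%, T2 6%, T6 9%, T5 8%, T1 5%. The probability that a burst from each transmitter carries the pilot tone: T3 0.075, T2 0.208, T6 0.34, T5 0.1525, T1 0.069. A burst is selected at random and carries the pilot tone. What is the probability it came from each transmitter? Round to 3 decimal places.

T3 0.479, T2 0.111, T6 0.271, T5 0.108, T1 0.031

Unnormalized posteriors (prior × likelihood):
  T3: 0.72 × 0.075 = 0.054
  T2: 0.06 × 0.208 = 0.01248
  T6: 0.09 × 0.34 = 0.0306
  T5: 0.08 × 0.1525 = 0.0122
  T1: 0.05 × 0.069 = 0.00345
Normalizing constant = 0.11273.
P(T3 | pilot) = 0.054/0.11273 ≈ 0.479
P(T2 | pilot) = 0.01248/0.11273 ≈ 0.111
P(T6 | pilot) = 0.0306/0.11273 ≈ 0.271
P(T5 | pilot) = 0.0122/0.11273 ≈ 0.108
P(T1 | pilot) = 0.00345/0.11273 ≈ 0.031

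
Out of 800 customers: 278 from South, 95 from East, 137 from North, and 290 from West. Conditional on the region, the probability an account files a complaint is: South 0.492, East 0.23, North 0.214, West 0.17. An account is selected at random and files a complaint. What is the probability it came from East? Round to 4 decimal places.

0.0921

Prior × likelihood for each hypothesis:
  South: 0.3475 × 0.492 = 0.17097
  East: 0.11875 × 0.23 = 0.0273125
  North: 0.17125 × 0.214 = 0.0366475
  West: 0.3625 × 0.17 = 0.061625
Normalizing constant = 0.296555.
P(East | evidence) = 0.0273125 / 0.296555 ≈ 0.0921.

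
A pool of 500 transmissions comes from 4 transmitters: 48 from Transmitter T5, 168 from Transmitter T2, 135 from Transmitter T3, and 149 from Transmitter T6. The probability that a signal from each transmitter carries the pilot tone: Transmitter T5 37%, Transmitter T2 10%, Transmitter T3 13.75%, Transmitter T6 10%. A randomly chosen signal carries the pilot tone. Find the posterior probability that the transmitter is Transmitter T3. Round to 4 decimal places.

Prior × likelihood for each hypothesis:
  Transmitter T5: 0.096 × 0.37 = 0.03552
  Transmitter T2: 0.336 × 0.1 = 0.0336
  Transmitter T3: 0.27 × 0.1375 = 0.037125
  Transmitter T6: 0.298 × 0.1 = 0.0298
Sum = 0.136045.
P(Transmitter T3 | evidence) = 0.037125 / 0.136045 ≈ 0.2729.

0.2729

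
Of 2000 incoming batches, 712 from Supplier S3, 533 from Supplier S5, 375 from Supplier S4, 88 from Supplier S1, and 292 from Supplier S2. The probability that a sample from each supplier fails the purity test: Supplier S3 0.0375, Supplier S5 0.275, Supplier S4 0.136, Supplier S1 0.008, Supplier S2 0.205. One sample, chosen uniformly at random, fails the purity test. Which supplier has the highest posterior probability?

Supplier S5

By Bayes' rule, posterior ∝ prior × likelihood:
  Supplier S3: 0.356 × 0.0375 = 0.01335
  Supplier S5: 0.2665 × 0.275 = 0.0732875
  Supplier S4: 0.1875 × 0.136 = 0.0255
  Supplier S1: 0.044 × 0.008 = 0.000352
  Supplier S2: 0.146 × 0.205 = 0.02993
Total = 0.1424195.
Largest term belongs to Supplier S5, so Supplier S5 is most probable.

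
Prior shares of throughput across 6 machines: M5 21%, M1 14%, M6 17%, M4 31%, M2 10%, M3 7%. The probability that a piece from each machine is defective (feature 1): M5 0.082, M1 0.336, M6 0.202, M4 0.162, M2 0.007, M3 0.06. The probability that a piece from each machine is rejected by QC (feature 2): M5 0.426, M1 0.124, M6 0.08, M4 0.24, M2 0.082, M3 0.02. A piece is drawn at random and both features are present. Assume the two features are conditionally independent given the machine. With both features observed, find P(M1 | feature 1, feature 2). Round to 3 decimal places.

By Bayes' rule, posterior ∝ prior × likelihood:
  M5: 0.21 × 0.082 × 0.426 = 0.00733572
  M1: 0.14 × 0.336 × 0.124 = 0.00583296
  M6: 0.17 × 0.202 × 0.08 = 0.0027472
  M4: 0.31 × 0.162 × 0.24 = 0.0120528
  M2: 0.1 × 0.007 × 0.082 = 0.0000574
  M3: 0.07 × 0.06 × 0.02 = 0.000084
Sum = 0.02811008.
P(M1 | evidence) = 0.00583296 / 0.02811008 ≈ 0.208.

0.208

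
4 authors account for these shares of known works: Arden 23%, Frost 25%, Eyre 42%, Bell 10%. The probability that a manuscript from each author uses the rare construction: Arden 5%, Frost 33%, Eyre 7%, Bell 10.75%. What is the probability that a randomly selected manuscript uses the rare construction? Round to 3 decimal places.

0.134

Compute prior × likelihood for every hypothesis:
  Arden: 0.23 × 0.05 = 0.0115
  Frost: 0.25 × 0.33 = 0.0825
  Eyre: 0.42 × 0.07 = 0.0294
  Bell: 0.1 × 0.1075 = 0.01075
P(rare-form) = 0.0115 + 0.0825 + 0.0294 + 0.01075 = 0.13415 → 0.134.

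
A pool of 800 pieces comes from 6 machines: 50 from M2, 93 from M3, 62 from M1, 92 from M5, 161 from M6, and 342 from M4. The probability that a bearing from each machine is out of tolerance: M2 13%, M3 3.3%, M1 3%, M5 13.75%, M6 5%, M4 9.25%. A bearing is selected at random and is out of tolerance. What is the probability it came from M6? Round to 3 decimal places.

0.126

Compute prior × likelihood for every hypothesis:
  M2: 0.0625 × 0.13 = 0.008125
  M3: 0.11625 × 0.033 = 0.00383625
  M1: 0.0775 × 0.03 = 0.002325
  M5: 0.115 × 0.1375 = 0.0158125
  M6: 0.20125 × 0.05 = 0.0100625
  M4: 0.4275 × 0.0925 = 0.03954375
Sum = 0.079705.
P(M6 | evidence) = 0.0100625 / 0.079705 ≈ 0.126.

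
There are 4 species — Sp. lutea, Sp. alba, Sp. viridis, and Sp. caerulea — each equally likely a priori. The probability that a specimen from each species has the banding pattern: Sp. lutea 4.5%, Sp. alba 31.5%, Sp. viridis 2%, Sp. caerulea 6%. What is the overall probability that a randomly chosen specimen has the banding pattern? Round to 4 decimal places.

With a uniform prior (1/4 each), posterior ∝ likelihood:
  Sp. lutea: 0.045
  Sp. alba: 0.315
  Sp. viridis: 0.02
  Sp. caerulea: 0.06
P(banded) = (1/4) × (0.045 + 0.315 + 0.02 + 0.06) = 0.44/4 ≈ 0.1100.

0.1100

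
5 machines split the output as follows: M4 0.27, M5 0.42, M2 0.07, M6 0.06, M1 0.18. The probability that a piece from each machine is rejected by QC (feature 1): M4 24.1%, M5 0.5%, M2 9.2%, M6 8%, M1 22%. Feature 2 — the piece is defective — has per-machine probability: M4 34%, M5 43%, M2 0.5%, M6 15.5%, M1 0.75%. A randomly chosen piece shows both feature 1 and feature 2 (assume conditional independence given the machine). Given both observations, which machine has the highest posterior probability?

Compute prior × likelihood for every hypothesis:
  M4: 0.27 × 0.241 × 0.34 = 0.0221238
  M5: 0.42 × 0.005 × 0.43 = 0.000903
  M2: 0.07 × 0.092 × 0.005 = 0.0000322
  M6: 0.06 × 0.08 × 0.155 = 0.000744
  M1: 0.18 × 0.22 × 0.0075 = 0.000297
Normalizing constant = 0.0241.
Largest term belongs to M4, so M4 is most probable.

M4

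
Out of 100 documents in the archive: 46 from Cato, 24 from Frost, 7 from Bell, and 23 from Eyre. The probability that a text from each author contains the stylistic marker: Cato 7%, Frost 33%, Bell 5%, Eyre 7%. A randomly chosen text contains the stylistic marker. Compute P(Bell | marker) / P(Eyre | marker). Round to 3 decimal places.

0.217

Unnormalized posteriors (prior × likelihood):
  Cato: 0.46 × 0.07 = 0.0322
  Frost: 0.24 × 0.33 = 0.0792
  Bell: 0.07 × 0.05 = 0.0035
  Eyre: 0.23 × 0.07 = 0.0161
Total = 0.131.
The ratio is 0.0035 / 0.0161 (the normalizer cancels) = 0.217.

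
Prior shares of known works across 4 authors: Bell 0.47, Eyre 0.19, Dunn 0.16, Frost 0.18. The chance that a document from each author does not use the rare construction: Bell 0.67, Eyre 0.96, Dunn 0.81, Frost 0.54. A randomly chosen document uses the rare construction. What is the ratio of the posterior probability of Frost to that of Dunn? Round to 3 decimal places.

Taking complements, P(rare-form | each) = Bell 0.33, Eyre 0.04, Dunn 0.19, Frost 0.46.
Compute prior × likelihood for every hypothesis:
  Bell: 0.47 × 0.33 = 0.1551
  Eyre: 0.19 × 0.04 = 0.0076
  Dunn: 0.16 × 0.19 = 0.0304
  Frost: 0.18 × 0.46 = 0.0828
Sum = 0.2759.
The ratio is 0.0828 / 0.0304 (the normalizer cancels) = 2.724.

2.724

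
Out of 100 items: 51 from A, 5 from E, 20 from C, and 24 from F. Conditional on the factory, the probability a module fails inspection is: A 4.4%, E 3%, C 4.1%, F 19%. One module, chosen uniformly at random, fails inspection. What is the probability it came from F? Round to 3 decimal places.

0.587

Prior × likelihood for each hypothesis:
  A: 0.51 × 0.044 = 0.02244
  E: 0.05 × 0.03 = 0.0015
  C: 0.2 × 0.041 = 0.0082
  F: 0.24 × 0.19 = 0.0456
Sum = 0.07774.
P(F | evidence) = 0.0456 / 0.07774 ≈ 0.587.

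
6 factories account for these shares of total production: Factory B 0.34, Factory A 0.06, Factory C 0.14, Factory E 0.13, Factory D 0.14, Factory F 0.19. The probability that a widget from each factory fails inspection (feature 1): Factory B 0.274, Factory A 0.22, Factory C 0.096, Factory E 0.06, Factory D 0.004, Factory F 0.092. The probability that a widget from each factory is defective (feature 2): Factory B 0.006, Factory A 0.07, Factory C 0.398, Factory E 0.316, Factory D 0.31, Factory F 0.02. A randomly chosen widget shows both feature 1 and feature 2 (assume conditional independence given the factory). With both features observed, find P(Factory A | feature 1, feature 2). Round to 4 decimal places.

0.0941

Prior × likelihood for each hypothesis:
  Factory B: 0.34 × 0.274 × 0.006 = 0.00055896
  Factory A: 0.06 × 0.22 × 0.07 = 0.000924
  Factory C: 0.14 × 0.096 × 0.398 = 0.00534912
  Factory E: 0.13 × 0.06 × 0.316 = 0.0024648
  Factory D: 0.14 × 0.004 × 0.31 = 0.0001736
  Factory F: 0.19 × 0.092 × 0.02 = 0.0003496
Sum = 0.00982008.
P(Factory A | evidence) = 0.000924 / 0.00982008 ≈ 0.0941.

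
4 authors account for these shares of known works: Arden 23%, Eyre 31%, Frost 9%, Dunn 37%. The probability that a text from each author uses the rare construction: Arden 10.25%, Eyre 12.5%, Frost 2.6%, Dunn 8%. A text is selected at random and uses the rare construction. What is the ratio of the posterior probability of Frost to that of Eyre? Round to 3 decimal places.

0.060

By Bayes' rule, posterior ∝ prior × likelihood:
  Arden: 0.23 × 0.1025 = 0.023575
  Eyre: 0.31 × 0.125 = 0.03875
  Frost: 0.09 × 0.026 = 0.00234
  Dunn: 0.37 × 0.08 = 0.0296
Normalizing constant = 0.094265.
The ratio is 0.00234 / 0.03875 (the normalizer cancels) = 0.060.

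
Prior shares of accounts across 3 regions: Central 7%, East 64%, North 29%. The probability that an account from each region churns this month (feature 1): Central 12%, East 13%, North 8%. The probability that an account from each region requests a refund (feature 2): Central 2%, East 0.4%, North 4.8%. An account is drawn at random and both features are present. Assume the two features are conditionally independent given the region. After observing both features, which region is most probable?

North

Compute prior × likelihood for every hypothesis:
  Central: 0.07 × 0.12 × 0.02 = 0.000168
  East: 0.64 × 0.13 × 0.004 = 0.0003328
  North: 0.29 × 0.08 × 0.048 = 0.0011136
Total = 0.0016144.
Largest term belongs to North, so North is most probable.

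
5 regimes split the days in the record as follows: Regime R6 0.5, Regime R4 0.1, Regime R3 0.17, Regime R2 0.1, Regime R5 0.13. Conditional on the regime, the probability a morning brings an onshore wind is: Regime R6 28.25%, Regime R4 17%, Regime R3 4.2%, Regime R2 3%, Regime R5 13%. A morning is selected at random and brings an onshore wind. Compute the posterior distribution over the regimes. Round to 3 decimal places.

Unnormalized posteriors (prior × likelihood):
  Regime R6: 0.5 × 0.2825 = 0.14125
  Regime R4: 0.1 × 0.17 = 0.017
  Regime R3: 0.17 × 0.042 = 0.00714
  Regime R2: 0.1 × 0.03 = 0.003
  Regime R5: 0.13 × 0.13 = 0.0169
Total = 0.18529.
P(Regime R6 | onshore) = 0.14125/0.18529 ≈ 0.762
P(Regime R4 | onshore) = 0.017/0.18529 ≈ 0.092
P(Regime R3 | onshore) = 0.00714/0.18529 ≈ 0.039
P(Regime R2 | onshore) = 0.003/0.18529 ≈ 0.016
P(Regime R5 | onshore) = 0.0169/0.18529 ≈ 0.091

Regime R6 0.762, Regime R4 0.092, Regime R3 0.039, Regime R2 0.016, Regime R5 0.091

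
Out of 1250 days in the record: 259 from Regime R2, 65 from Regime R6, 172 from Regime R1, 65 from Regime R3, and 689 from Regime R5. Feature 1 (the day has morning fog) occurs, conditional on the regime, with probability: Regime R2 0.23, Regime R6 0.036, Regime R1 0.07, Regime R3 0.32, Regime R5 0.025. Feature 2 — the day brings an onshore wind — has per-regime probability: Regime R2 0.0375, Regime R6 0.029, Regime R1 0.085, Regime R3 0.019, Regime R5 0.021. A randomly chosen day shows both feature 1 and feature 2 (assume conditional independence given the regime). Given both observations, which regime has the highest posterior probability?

Prior × likelihood for each hypothesis:
  Regime R2: 0.2072 × 0.23 × 0.0375 = 0.0017871
  Regime R6: 0.052 × 0.036 × 0.029 = 0.000054288
  Regime R1: 0.1376 × 0.07 × 0.085 = 0.00081872
  Regime R3: 0.052 × 0.32 × 0.019 = 0.00031616
  Regime R5: 0.5512 × 0.025 × 0.021 = 0.00028938
Total = 0.003265648.
Largest term belongs to Regime R2, so Regime R2 is most probable.

Regime R2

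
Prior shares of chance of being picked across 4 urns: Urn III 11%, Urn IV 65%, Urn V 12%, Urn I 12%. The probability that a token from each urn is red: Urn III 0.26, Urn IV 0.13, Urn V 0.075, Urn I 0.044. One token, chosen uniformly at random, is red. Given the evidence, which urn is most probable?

Urn IV

Unnormalized posteriors (prior × likelihood):
  Urn III: 0.11 × 0.26 = 0.0286
  Urn IV: 0.65 × 0.13 = 0.0845
  Urn V: 0.12 × 0.075 = 0.009
  Urn I: 0.12 × 0.044 = 0.00528
Sum = 0.12738.
Largest term belongs to Urn IV, so Urn IV is most probable.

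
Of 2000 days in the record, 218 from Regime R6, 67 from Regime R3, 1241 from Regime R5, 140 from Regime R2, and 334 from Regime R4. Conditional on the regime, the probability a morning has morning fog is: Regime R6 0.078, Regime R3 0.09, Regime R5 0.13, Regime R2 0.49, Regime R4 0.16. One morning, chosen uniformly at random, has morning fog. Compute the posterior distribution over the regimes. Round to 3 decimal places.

Unnormalized posteriors (prior × likelihood):
  Regime R6: 0.109 × 0.078 = 0.008502
  Regime R3: 0.0335 × 0.09 = 0.003015
  Regime R5: 0.6205 × 0.13 = 0.080665
  Regime R2: 0.07 × 0.49 = 0.0343
  Regime R4: 0.167 × 0.16 = 0.02672
Normalizing constant = 0.153202.
P(Regime R6 | fog) = 0.008502/0.153202 ≈ 0.055
P(Regime R3 | fog) = 0.003015/0.153202 ≈ 0.020
P(Regime R5 | fog) = 0.080665/0.153202 ≈ 0.527
P(Regime R2 | fog) = 0.0343/0.153202 ≈ 0.224
P(Regime R4 | fog) = 0.02672/0.153202 ≈ 0.174
(Check: 0.055+0.020+0.527+0.224+0.174 = 1.000.)

Regime R6 0.055, Regime R3 0.020, Regime R5 0.527, Regime R2 0.224, Regime R4 0.174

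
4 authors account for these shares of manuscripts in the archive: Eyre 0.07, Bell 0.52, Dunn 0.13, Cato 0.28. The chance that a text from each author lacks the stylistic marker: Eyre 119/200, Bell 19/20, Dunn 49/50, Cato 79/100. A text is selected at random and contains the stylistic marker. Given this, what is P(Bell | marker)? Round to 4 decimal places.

0.2246

Taking complements, P(marker | each) = Eyre 0.405, Bell 0.05, Dunn 0.02, Cato 0.21.
Unnormalized posteriors (prior × likelihood):
  Eyre: 0.07 × 0.405 = 0.02835
  Bell: 0.52 × 0.05 = 0.026
  Dunn: 0.13 × 0.02 = 0.0026
  Cato: 0.28 × 0.21 = 0.0588
Sum = 0.11575.
P(Bell | evidence) = 0.026 / 0.11575 ≈ 0.2246.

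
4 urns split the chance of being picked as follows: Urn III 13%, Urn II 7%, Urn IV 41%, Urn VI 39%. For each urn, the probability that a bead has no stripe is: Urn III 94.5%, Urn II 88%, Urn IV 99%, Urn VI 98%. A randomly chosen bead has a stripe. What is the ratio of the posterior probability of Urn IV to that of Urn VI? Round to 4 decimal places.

Taking complements, P(striped | each) = Urn III 0.055, Urn II 0.12, Urn IV 0.01, Urn VI 0.02.
Prior × likelihood for each hypothesis:
  Urn III: 0.13 × 0.055 = 0.00715
  Urn II: 0.07 × 0.12 = 0.0084
  Urn IV: 0.41 × 0.01 = 0.0041
  Urn VI: 0.39 × 0.02 = 0.0078
Sum = 0.02745.
The ratio is 0.0041 / 0.0078 (the normalizer cancels) = 0.5256.

0.5256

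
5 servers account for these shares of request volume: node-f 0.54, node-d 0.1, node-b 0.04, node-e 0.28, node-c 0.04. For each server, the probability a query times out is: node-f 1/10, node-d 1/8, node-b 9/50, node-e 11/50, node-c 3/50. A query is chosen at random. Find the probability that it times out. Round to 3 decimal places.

0.138

Compute prior × likelihood for every hypothesis:
  node-f: 0.54 × 0.1 = 0.054
  node-d: 0.1 × 0.125 = 0.0125
  node-b: 0.04 × 0.18 = 0.0072
  node-e: 0.28 × 0.22 = 0.0616
  node-c: 0.04 × 0.06 = 0.0024
P(timeout) = 0.054 + 0.0125 + 0.0072 + 0.0616 + 0.0024 = 0.1377 → 0.138.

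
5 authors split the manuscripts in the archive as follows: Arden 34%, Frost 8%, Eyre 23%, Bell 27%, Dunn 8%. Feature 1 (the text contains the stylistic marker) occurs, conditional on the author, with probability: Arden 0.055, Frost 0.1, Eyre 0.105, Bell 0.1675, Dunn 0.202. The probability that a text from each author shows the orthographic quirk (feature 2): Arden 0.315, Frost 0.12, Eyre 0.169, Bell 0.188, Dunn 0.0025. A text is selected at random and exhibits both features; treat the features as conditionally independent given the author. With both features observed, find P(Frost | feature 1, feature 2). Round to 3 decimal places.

Compute prior × likelihood for every hypothesis:
  Arden: 0.34 × 0.055 × 0.315 = 0.0058905
  Frost: 0.08 × 0.1 × 0.12 = 0.00096
  Eyre: 0.23 × 0.105 × 0.169 = 0.00408135
  Bell: 0.27 × 0.1675 × 0.188 = 0.0085023
  Dunn: 0.08 × 0.202 × 0.0025 = 0.0000404
Sum = 0.01947455.
P(Frost | evidence) = 0.00096 / 0.01947455 ≈ 0.049.

0.049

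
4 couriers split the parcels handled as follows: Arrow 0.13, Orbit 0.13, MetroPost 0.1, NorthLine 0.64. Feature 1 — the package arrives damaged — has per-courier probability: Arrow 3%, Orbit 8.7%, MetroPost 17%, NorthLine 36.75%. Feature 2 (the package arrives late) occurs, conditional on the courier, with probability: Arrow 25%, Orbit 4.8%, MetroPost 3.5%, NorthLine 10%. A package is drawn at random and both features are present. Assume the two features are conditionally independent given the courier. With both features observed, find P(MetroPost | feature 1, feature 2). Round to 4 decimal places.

By Bayes' rule, posterior ∝ prior × likelihood:
  Arrow: 0.13 × 0.03 × 0.25 = 0.000975
  Orbit: 0.13 × 0.087 × 0.048 = 0.00054288
  MetroPost: 0.1 × 0.17 × 0.035 = 0.000595
  NorthLine: 0.64 × 0.3675 × 0.1 = 0.02352
Sum = 0.02563288.
P(MetroPost | evidence) = 0.000595 / 0.02563288 ≈ 0.0232.

0.0232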